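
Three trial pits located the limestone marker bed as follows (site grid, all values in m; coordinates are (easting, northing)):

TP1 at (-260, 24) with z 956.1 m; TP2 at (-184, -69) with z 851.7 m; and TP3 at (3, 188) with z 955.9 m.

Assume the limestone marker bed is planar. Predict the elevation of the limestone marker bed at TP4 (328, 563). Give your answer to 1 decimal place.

1083.7 m

Let the plane be z = a·E + b·N + c.
TP2−TP1: 76a − 93b = −104.4;  TP3−TP1: 263a + 164b = −0.2.
Solving gives a = −0.46421, b = 0.74322.
Then c = 956.1 − a·-260 − b·24 = 817.57.
At (328, 563): z = −152.3 + 418.4 + 817.57 = 1083.7 m.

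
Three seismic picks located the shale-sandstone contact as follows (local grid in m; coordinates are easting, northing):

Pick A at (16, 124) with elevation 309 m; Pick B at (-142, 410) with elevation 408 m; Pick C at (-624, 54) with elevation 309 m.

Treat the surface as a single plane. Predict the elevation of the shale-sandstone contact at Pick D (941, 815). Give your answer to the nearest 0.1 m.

501.5 m

Two edge vectors: Pick A→Pick B = (-158, 286, 99), Pick A→Pick C = (-640, -70, 0).
Normal n = (Pick A→Pick B) × (Pick A→Pick C) = (6930, -63360, 194100).
So ∂z/∂easting = −n_x/n_z = −0.03570 and ∂z/∂northing = −n_y/n_z = 0.32643.
Intercept c from Pick A: 309 + 0.57 − 40.48 = 269.09.
At (941, 815): z = −33.6 + 266.0 + 269.09 = 501.5 m.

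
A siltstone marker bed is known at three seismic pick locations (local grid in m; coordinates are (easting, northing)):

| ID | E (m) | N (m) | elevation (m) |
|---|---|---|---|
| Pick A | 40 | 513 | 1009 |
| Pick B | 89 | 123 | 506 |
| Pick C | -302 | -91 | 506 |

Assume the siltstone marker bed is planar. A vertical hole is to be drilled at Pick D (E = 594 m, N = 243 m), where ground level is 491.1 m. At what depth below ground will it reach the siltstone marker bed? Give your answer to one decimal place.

173.8 m

Two edge vectors: Pick A→Pick B = (49, -390, -503), Pick A→Pick C = (-342, -604, -503).
Normal n = (Pick A→Pick B) × (Pick A→Pick C) = (-107642, 196673, -162976).
So ∂z/∂E = −n_x/n_z = −0.66048 and ∂z/∂N = −n_y/n_z = 1.20676.
Intercept c from Pick A: 1009 + 26.42 − 619.07 = 416.35.
At (594, 243): z_contact = −392.32 + 293.24 + 416.35 = 317.27 m.
Depth below ground = 491.1 − 317.27 = 173.8 m.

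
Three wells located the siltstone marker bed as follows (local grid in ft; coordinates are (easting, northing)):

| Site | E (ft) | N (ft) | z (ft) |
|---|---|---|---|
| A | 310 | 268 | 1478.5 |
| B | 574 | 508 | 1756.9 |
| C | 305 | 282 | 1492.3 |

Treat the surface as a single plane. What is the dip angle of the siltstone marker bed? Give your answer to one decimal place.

Let the plane be z = a·E + b·N + c.
B−A: 264a + 240b = 278.4;  C−A: −5a + 14b = 13.8.
Solving gives a = 0.11961, b = 1.02843.
Gradient magnitude |∇z| = √(a² + b²) = √(0.01431 + 1.05767) = 1.03536.
True dip = arctan(1.03536) = 46.0°, dipping toward S (azimuth ≈ 187°).

46.0°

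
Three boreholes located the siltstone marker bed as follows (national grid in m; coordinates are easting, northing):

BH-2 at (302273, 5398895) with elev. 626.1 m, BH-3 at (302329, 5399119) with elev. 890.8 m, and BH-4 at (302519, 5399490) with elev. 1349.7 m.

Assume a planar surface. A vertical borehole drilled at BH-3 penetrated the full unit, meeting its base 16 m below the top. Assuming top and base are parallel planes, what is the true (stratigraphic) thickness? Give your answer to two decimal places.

10.51 m

Two edge vectors: BH-2→BH-3 = (56, 224, 264.7), BH-2→BH-4 = (246, 595, 723.6).
Normal n = (BH-2→BH-3) × (BH-2→BH-4) = (4589.9, 24594.6, -21784).
So ∂z/∂easting = −n_x/n_z = 0.21070 and ∂z/∂northing = −n_y/n_z = 1.12902.
|∇z| = √(a²+b²) = 1.14851, so dip δ = arctan(1.14851) = 48.95°.
True thickness = vertical thickness × cos δ = 16 × cos 48.95° = 10.51 m.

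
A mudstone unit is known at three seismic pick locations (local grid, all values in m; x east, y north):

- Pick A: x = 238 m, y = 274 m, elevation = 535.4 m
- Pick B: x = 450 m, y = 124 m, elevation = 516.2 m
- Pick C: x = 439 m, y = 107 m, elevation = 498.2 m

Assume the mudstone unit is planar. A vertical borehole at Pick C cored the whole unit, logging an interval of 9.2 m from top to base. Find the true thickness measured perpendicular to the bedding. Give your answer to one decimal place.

Let the plane be z = a·x + b·y + c.
Pick B−Pick A: 212a − 150b = −19.2;  Pick C−Pick A: 201a − 167b = −37.2.
Solving gives a = 0.45177, b = 0.76650.
|∇z| = √(a²+b²) = 0.88973, so dip δ = arctan(0.88973) = 41.66°.
True thickness = vertical thickness × cos δ = 9.2 × cos 41.66° = 6.9 m.

6.9 m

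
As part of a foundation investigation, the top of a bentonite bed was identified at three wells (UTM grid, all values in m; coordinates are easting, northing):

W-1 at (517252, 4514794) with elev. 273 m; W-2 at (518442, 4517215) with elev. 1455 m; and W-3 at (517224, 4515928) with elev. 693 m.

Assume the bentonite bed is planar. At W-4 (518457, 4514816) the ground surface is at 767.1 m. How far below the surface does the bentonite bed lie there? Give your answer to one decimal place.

Let the plane be z = a·easting + b·northing + c.
W-2−W-1: 1190a + 2421b = 1182;  W-3−W-1: −28a + 1134b = 420.
Solving gives a = 0.228307255, b = 0.376007587.
Then c = 273 − a·517252 − b·4514794 = −1815416.18.
At (518457, 4514816): z_contact = 118367.49 + 1697605.07 − 1815416.18 = 556.38 m.
Depth below ground = 767.1 − 556.38 = 210.7 m.

210.7 m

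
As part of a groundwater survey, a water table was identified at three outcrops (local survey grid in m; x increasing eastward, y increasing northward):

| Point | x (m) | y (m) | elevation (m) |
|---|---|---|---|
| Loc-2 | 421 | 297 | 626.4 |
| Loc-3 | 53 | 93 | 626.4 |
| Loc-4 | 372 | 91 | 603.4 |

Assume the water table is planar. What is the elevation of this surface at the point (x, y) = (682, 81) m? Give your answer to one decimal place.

580.0 m

Two edge vectors: Loc-2→Loc-3 = (-368, -204, 0), Loc-2→Loc-4 = (-49, -206, -23).
Normal n = (Loc-2→Loc-3) × (Loc-2→Loc-4) = (4692, -8464, 65812).
So ∂z/∂x = −n_x/n_z = −0.07129 and ∂z/∂y = −n_y/n_z = 0.12861.
Intercept c from Loc-2: 626.4 + 30.01 − 38.20 = 618.22.
At (682, 81): z = −48.6 + 10.4 + 618.22 = 580.0 m.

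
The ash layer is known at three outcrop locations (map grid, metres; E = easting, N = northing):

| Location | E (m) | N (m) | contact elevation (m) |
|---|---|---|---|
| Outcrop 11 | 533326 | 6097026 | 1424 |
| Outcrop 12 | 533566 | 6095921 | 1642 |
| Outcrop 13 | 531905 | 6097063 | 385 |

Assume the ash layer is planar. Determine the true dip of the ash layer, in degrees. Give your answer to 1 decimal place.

Two edge vectors: Outcrop 11→Outcrop 12 = (240, -1105, 218), Outcrop 11→Outcrop 13 = (-1421, 37, -1039).
Normal n = (Outcrop 11→Outcrop 12) × (Outcrop 11→Outcrop 13) = (1140029, -60418, -1561325).
So ∂z/∂E = −n_x/n_z = 0.73017 and ∂z/∂N = −n_y/n_z = −0.03870.
Gradient magnitude |∇z| = √(a² + b²) = √(0.53314 + 0.00150) = 0.73119.
True dip = arctan(0.73119) = 36.2°, dipping toward W (azimuth ≈ 273°).

36.2°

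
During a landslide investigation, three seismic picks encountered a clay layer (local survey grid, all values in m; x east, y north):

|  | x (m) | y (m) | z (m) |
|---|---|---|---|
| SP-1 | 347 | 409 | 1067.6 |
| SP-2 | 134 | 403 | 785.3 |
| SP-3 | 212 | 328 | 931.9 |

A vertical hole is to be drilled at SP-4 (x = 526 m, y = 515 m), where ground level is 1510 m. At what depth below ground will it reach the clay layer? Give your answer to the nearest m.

Let the plane be z = a·x + b·y + c.
SP-2−SP-1: −213a − 6b = −282.3;  SP-3−SP-1: −135a − 81b = −135.7.
Solving gives a = 1.34112, b = −0.55990.
Then c = 1067.6 − a·347 − b·409 = 831.23.
At (526, 515): z_contact = 705.4 − 288.3 + 831.23 = 1248.3 m.
Depth below ground = 1510 − 1248.3 = 262 m.

262 m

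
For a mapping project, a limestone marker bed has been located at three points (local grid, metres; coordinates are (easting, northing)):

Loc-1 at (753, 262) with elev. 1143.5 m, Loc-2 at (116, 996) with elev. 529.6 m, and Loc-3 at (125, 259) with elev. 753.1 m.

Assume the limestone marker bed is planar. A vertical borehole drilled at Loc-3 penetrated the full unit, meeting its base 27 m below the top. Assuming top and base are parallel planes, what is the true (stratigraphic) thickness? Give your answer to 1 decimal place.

Two edge vectors: Loc-1→Loc-2 = (-637, 734, -613.9), Loc-1→Loc-3 = (-628, -3, -390.4).
Normal n = (Loc-1→Loc-2) × (Loc-1→Loc-3) = (-288395.3, 136844.4, 462863).
So ∂z/∂E = −n_x/n_z = 0.62307 and ∂z/∂N = −n_y/n_z = −0.29565.
|∇z| = √(a²+b²) = 0.68965, so dip δ = arctan(0.68965) = 34.59°.
True thickness = vertical thickness × cos δ = 27 × cos 34.59° = 22.2 m.

22.2 m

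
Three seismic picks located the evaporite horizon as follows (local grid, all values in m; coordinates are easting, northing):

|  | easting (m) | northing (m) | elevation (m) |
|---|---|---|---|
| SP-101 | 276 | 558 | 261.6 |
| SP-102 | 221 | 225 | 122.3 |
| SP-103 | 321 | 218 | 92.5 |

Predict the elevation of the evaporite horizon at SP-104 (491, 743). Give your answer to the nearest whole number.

290 m

Two edge vectors: SP-101→SP-102 = (-55, -333, -139.3), SP-101→SP-103 = (45, -340, -169.1).
Normal n = (SP-101→SP-102) × (SP-101→SP-103) = (8948.3, -15569, 33685).
So ∂z/∂easting = −n_x/n_z = −0.26565 and ∂z/∂northing = −n_y/n_z = 0.46219.
Intercept c from SP-101: 261.6 + 73.32 − 257.90 = 77.01.
At (491, 743): z = −130.4 + 343.4 + 77.01 = 290.0 m.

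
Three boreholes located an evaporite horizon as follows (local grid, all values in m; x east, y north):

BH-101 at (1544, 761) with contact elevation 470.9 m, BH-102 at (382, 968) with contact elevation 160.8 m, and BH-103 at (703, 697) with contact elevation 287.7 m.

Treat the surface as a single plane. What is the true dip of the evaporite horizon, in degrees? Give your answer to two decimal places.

16.81°

Let the plane be z = a·x + b·y + c.
BH-102−BH-101: −1162a + 207b = −310.1;  BH-103−BH-101: −841a − 64b = −183.2.
Solving gives a = 0.23251, b = −0.19285.
Gradient magnitude |∇z| = √(a² + b²) = √(0.05406 + 0.03719) = 0.30208.
True dip = arctan(0.30208) = 16.81°, dipping toward NW (azimuth ≈ 310°).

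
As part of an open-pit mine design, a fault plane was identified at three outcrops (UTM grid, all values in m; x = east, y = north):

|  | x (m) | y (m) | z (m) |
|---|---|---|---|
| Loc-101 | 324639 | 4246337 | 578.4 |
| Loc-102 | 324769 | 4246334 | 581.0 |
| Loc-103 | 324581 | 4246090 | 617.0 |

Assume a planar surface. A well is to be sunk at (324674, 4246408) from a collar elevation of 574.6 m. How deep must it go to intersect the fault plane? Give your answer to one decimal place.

Let the plane be z = a·x + b·y + c.
Loc-102−Loc-101: 130a − 3b = 2.6;  Loc-103−Loc-101: −58a − 247b = 38.6.
Solving gives a = 0.016305291, b = −0.160104076.
Then c = 578.4 − a·324639 − b·4246337 = 675140.93.
At (324674, 4246408): z_contact = 5293.90 − 679867.23 + 675140.93 = 567.60 m.
Depth below ground = 574.6 − 567.60 = 7.0 m.

7.0 m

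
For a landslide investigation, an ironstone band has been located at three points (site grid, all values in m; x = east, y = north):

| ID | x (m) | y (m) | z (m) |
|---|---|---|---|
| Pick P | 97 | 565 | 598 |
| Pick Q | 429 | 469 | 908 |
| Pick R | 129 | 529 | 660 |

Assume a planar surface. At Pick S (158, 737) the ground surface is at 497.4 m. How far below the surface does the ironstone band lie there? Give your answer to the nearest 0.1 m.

70.2 m

Two edge vectors: Pick P→Pick Q = (332, -96, 310), Pick P→Pick R = (32, -36, 62).
Normal n = (Pick P→Pick Q) × (Pick P→Pick R) = (5208, -10664, -8880).
So ∂z/∂x = −n_x/n_z = 0.58649 and ∂z/∂y = −n_y/n_z = −1.20090.
Intercept c from Pick P: 598 − 56.89 + 678.51 = 1219.62.
At (158, 737): z_contact = 92.66 − 885.06 + 1219.62 = 427.22 m.
Depth below ground = 497.4 − 427.22 = 70.2 m.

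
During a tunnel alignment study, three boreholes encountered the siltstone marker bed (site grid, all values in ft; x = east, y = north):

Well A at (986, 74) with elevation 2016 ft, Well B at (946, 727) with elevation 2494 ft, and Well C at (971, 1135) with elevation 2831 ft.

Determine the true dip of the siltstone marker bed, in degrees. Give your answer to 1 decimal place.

Two edge vectors: Well A→Well B = (-40, 653, 478), Well A→Well C = (-15, 1061, 815).
Normal n = (Well A→Well B) × (Well A→Well C) = (25037, 25430, -32645).
So ∂z/∂x = −n_x/n_z = 0.76695 and ∂z/∂y = −n_y/n_z = 0.77899.
Gradient magnitude |∇z| = √(a² + b²) = √(0.58821 + 0.60682) = 1.09317.
True dip = arctan(1.09317) = 47.5°, dipping toward SW (azimuth ≈ 225°).

47.5°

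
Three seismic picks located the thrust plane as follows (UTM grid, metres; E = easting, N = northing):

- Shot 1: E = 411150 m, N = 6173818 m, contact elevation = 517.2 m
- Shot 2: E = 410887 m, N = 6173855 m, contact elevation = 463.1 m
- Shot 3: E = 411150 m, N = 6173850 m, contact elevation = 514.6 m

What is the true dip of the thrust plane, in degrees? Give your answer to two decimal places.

Let the plane be z = a·E + b·N + c.
Shot 2−Shot 1: −263a + 37b = −54.1;  Shot 3−Shot 1: 0a + 32b = −2.6.
Solving gives a = 0.19427, b = −0.08125.
Gradient magnitude |∇z| = √(a² + b²) = √(0.03774 + 0.00660) = 0.21058.
True dip = arctan(0.21058) = 11.89°, dipping toward WNW (azimuth ≈ 293°).

11.89°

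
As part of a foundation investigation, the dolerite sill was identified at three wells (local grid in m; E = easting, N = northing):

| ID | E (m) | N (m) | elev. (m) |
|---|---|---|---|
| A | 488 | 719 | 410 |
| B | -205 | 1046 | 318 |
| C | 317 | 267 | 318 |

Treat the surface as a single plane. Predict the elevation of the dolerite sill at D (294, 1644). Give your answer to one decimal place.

Two edge vectors: A→B = (-693, 327, -92), A→C = (-171, -452, -92).
Normal n = (A→B) × (A→C) = (-71668, -48024, 369153).
So ∂z/∂E = −n_x/n_z = 0.194142 and ∂z/∂N = −n_y/n_z = 0.130092.
Intercept c from A: 410 − 94.74 − 93.54 = 221.72.
At (294, 1644): z = 57.1 + 213.9 + 221.72 = 492.7 m.

492.7 m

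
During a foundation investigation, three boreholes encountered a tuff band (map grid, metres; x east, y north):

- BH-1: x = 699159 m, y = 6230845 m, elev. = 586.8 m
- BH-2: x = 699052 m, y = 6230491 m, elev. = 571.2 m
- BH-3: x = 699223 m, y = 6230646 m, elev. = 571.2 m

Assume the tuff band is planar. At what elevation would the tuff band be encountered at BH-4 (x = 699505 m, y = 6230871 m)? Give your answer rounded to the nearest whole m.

569 m

Let the plane be z = a·x + b·y + c.
BH-2−BH-1: −107a − 354b = −15.6;  BH-3−BH-1: 64a − 199b = −15.6.
Solving gives a = −0.05501832, b = 0.06069763.
Then c = 586.8 − a·699159 − b·6230845 = −339144.15.
At (699505, 6230871): z = −38485.6 + 378199.1 − 339144.15 = 569.3 m.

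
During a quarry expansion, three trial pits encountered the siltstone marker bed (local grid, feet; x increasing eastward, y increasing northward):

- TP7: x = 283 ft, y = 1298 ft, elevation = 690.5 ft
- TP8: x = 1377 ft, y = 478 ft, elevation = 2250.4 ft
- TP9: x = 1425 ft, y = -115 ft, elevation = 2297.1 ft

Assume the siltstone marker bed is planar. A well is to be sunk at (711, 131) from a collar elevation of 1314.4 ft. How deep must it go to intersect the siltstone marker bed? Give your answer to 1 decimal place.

Two edge vectors: TP7→TP8 = (1094, -820, 1559.9), TP7→TP9 = (1142, -1413, 1606.6).
Normal n = (TP7→TP8) × (TP7→TP9) = (886726.7, 23785.4, -609382).
So ∂z/∂x = −n_x/n_z = 1.455125 and ∂z/∂y = −n_y/n_z = 0.039032.
Intercept c from TP7: 690.5 − 411.80 − 50.66 = 228.04.
At (711, 131): z_contact = 1034.59 + 5.11 + 228.04 = 1267.74 ft.
Depth below ground = 1314.4 − 1267.74 = 46.7 ft.

46.7 ft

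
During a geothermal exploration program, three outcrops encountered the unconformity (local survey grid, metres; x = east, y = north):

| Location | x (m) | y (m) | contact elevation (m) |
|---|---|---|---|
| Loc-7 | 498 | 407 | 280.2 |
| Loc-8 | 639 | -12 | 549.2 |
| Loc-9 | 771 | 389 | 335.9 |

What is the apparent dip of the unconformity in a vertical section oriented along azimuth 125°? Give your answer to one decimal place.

Two edge vectors: Loc-7→Loc-8 = (141, -419, 269), Loc-7→Loc-9 = (273, -18, 55.7).
Normal n = (Loc-7→Loc-8) × (Loc-7→Loc-9) = (-18496.3, 65583.3, 111849).
So ∂z/∂x = −n_x/n_z = 0.16537 and ∂z/∂y = −n_y/n_z = −0.58636.
Unit vector along 125° is (sin 125°, cos 125°) = (0.8192, -0.5736).
Slope in that direction = a·(0.8192) + b·(-0.5736) = 0.47178.
Apparent dip = arctan|0.47178| = 25.3° (true dip is 31.4°, so apparent ≤ true as expected).

25.3°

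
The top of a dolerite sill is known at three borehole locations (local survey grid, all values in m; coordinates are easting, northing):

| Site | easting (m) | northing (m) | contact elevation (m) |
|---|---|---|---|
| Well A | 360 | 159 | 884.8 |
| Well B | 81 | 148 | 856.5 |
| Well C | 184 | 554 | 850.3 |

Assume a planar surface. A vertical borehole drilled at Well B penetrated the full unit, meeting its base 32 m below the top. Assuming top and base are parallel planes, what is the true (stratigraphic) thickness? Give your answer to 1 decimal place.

31.8 m

Let the plane be z = a·easting + b·northing + c.
Well B−Well A: −279a − 11b = −28.3;  Well C−Well A: −176a + 395b = −34.5.
Solving gives a = 0.10307, b = −0.04142.
|∇z| = √(a²+b²) = 0.11108, so dip δ = arctan(0.11108) = 6.34°.
True thickness = vertical thickness × cos δ = 32 × cos 6.34° = 31.8 m.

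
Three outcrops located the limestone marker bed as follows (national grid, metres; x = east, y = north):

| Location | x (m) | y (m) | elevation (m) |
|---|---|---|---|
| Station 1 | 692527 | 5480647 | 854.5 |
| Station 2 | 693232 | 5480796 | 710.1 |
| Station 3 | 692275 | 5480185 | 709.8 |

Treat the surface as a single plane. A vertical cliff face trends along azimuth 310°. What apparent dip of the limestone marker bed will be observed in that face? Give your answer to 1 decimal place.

28.5°

Two edge vectors: Station 1→Station 2 = (705, 149, -144.4), Station 1→Station 3 = (-252, -462, -144.7).
Normal n = (Station 1→Station 2) × (Station 1→Station 3) = (-88273.1, 138402.3, -288162).
So ∂z/∂x = −n_x/n_z = −0.30633 and ∂z/∂y = −n_y/n_z = 0.48029.
Unit vector along 310° is (sin 310°, cos 310°) = (-0.7660, 0.6428).
Slope in that direction = a·(-0.7660) + b·(0.6428) = 0.54339.
Apparent dip = arctan|0.54339| = 28.5° (true dip is 29.7°, so apparent ≤ true as expected).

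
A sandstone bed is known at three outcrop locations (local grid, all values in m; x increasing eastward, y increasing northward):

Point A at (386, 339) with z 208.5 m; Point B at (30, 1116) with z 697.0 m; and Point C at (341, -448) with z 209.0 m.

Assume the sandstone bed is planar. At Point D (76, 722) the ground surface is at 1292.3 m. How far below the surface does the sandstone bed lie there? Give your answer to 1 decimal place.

678.7 m

Two edge vectors: Point A→Point B = (-356, 777, 488.5), Point A→Point C = (-45, -787, 0.5).
Normal n = (Point A→Point B) × (Point A→Point C) = (384838, -21804.5, 315137).
So ∂z/∂x = −n_x/n_z = −1.221177 and ∂z/∂y = −n_y/n_z = 0.069191.
Intercept c from Point A: 208.5 + 471.37 − 23.46 = 656.42.
At (76, 722): z_contact = −92.81 + 49.96 + 656.42 = 613.56 m.
Depth below ground = 1292.3 − 613.56 = 678.7 m.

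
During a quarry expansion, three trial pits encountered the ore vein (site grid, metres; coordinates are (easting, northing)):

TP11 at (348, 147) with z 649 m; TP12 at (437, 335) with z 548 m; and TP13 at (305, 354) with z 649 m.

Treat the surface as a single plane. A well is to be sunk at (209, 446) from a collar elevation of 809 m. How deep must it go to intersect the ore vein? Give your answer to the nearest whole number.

Let the plane be z = a·E + b·N + c.
TP12−TP11: 89a + 188b = −101;  TP13−TP11: −43a + 207b = 0.
Solving gives a = −0.78874, b = −0.16384.
Then c = 649 − a·348 − b·147 = 947.56.
At (209, 446): z_contact = −164.8 − 73.1 + 947.56 = 709.6 m.
Depth below ground = 809 − 709.6 = 99 m.

99 m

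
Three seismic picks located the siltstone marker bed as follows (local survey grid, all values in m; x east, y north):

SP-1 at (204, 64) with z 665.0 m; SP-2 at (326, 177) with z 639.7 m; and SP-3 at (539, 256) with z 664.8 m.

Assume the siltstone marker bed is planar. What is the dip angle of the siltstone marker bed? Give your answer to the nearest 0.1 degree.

Let the plane be z = a·x + b·y + c.
SP-2−SP-1: 122a + 113b = −25.3;  SP-3−SP-1: 335a + 192b = −0.2.
Solving gives a = 0.33504, b = −0.58562.
Gradient magnitude |∇z| = √(a² + b²) = √(0.11225 + 0.34295) = 0.67469.
True dip = arctan(0.67469) = 34.0°, dipping toward NNW (azimuth ≈ 330°).

34.0°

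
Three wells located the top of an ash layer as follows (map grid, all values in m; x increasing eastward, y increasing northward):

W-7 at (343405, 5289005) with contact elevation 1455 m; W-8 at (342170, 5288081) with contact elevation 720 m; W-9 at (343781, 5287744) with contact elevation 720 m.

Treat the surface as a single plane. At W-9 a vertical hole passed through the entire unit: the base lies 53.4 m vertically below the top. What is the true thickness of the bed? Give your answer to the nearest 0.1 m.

Let the plane be z = a·x + b·y + c.
W-8−W-7: −1235a − 924b = −735;  W-9−W-7: 376a − 1261b = −735.
Solving gives a = 0.13004, b = 0.62165.
|∇z| = √(a²+b²) = 0.63510, so dip δ = arctan(0.63510) = 32.42°.
True thickness = vertical thickness × cos δ = 53.4 × cos 32.42° = 45.1 m.

45.1 m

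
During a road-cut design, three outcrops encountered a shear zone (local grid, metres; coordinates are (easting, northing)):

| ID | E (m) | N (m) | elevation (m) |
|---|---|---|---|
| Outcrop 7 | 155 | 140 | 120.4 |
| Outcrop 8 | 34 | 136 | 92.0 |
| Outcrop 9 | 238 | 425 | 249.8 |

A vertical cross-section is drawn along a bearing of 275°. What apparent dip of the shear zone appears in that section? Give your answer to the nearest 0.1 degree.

Two edge vectors: Outcrop 7→Outcrop 8 = (-121, -4, -28.4), Outcrop 7→Outcrop 9 = (83, 285, 129.4).
Normal n = (Outcrop 7→Outcrop 8) × (Outcrop 7→Outcrop 9) = (7576.4, 13300.2, -34153).
So ∂z/∂E = −n_x/n_z = 0.22184 and ∂z/∂N = −n_y/n_z = 0.38943.
Unit vector along 275° is (sin 275°, cos 275°) = (-0.9962, 0.0872).
Slope in that direction = a·(-0.9962) + b·(0.0872) = −0.18705.
Apparent dip = arctan|0.18705| = 10.6° (true dip is 24.1°, so apparent ≤ true as expected).

10.6°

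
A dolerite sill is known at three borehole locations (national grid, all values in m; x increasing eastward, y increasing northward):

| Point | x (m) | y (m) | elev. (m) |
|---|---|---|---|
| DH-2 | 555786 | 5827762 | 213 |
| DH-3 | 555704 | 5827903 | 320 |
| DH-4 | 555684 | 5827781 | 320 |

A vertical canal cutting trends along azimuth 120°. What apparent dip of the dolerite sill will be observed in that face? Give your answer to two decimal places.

Two edge vectors: DH-2→DH-3 = (-82, 141, 107), DH-2→DH-4 = (-102, 19, 107).
Normal n = (DH-2→DH-3) × (DH-2→DH-4) = (13054, -2140, 12824).
So ∂z/∂x = −n_x/n_z = −1.01794 and ∂z/∂y = −n_y/n_z = 0.16687.
Unit vector along 120° is (sin 120°, cos 120°) = (0.8660, -0.5000).
Slope in that direction = a·(0.8660) + b·(-0.5000) = −0.96499.
Apparent dip = arctan|0.96499| = 43.98° (true dip is 45.9°, so apparent ≤ true as expected).

43.98°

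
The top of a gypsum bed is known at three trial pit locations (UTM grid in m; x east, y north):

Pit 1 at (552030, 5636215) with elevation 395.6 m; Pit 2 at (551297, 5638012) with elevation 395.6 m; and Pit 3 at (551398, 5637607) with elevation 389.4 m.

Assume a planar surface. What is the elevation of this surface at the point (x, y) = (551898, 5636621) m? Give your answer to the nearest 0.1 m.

398.8 m

Let the plane be z = a·x + b·y + c.
Pit 2−Pit 1: −733a + 1797b = 0;  Pit 3−Pit 1: −632a + 1392b = −6.2.
Solving gives a = 0.096572706, b = 0.039392206.
Then c = 395.6 − a·552030 − b·5636215 = −274938.37.
At (551898, 5636621): z = 53298.3 + 222038.9 − 274938.37 = 398.8 m.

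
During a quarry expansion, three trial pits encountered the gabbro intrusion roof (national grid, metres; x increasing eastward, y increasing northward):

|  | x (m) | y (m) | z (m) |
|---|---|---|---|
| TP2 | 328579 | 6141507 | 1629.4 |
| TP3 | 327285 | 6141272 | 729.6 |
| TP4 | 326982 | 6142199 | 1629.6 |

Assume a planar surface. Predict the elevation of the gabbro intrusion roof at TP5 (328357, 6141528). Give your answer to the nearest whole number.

Let the plane be z = a·x + b·y + c.
TP3−TP2: −1294a − 235b = −899.8;  TP4−TP2: −1597a + 692b = 0.2.
Solving gives a = 0.48996107, b = 1.13102287.
Then c = 1629.4 − a·328579 − b·6141507 = −7105546.42.
At (328357, 6141528): z = 160882.1 + 6946208.6 − 7105546.42 = 1544.4 m.

1544 m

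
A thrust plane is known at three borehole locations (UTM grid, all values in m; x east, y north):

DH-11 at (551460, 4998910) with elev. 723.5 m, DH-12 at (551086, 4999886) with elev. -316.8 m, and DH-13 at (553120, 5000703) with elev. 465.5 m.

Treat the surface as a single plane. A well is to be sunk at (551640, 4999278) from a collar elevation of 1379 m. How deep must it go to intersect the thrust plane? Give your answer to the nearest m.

822 m

Two edge vectors: DH-11→DH-12 = (-374, 976, -1040.3), DH-11→DH-13 = (1660, 1793, -258).
Normal n = (DH-11→DH-12) × (DH-11→DH-13) = (1613449.9, -1823390, -2290742).
So ∂z/∂x = −n_x/n_z = 0.70433506 and ∂z/∂y = −n_y/n_z = −0.79598226.
Intercept c from DH-11: 723.5 − 388412.61 + 3979043.69 = 3591354.58.
At (551640, 4999278): z_contact = 388539.4 − 3979336.6 + 3591354.58 = 557.4 m.
Depth below ground = 1379 − 557.4 = 822 m.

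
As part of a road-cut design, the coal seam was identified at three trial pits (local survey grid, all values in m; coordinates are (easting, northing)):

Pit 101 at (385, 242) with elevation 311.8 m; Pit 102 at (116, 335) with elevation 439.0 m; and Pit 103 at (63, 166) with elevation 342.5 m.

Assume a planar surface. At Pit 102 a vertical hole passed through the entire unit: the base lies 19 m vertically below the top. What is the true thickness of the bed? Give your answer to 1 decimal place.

Let the plane be z = a·E + b·N + c.
Pit 102−Pit 101: −269a + 93b = 127.2;  Pit 103−Pit 101: −322a − 76b = 30.7.
Solving gives a = −0.24851, b = 0.64894.
|∇z| = √(a²+b²) = 0.69490, so dip δ = arctan(0.69490) = 34.80°.
True thickness = vertical thickness × cos δ = 19 × cos 34.80° = 15.6 m.

15.6 m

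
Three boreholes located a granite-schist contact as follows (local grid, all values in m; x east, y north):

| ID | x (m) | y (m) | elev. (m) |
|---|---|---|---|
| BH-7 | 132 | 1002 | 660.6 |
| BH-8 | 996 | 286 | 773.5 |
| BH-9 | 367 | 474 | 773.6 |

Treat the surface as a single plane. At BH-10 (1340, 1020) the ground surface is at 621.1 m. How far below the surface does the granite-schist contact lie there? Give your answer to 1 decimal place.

Two edge vectors: BH-7→BH-8 = (864, -716, 112.9), BH-7→BH-9 = (235, -528, 113).
Normal n = (BH-7→BH-8) × (BH-7→BH-9) = (-21296.8, -71100.5, -287932).
So ∂z/∂x = −n_x/n_z = −0.073965 and ∂z/∂y = −n_y/n_z = −0.246935.
Intercept c from BH-7: 660.6 + 9.76 + 247.43 = 917.79.
At (1340, 1020): z_contact = −99.11 − 251.87 + 917.79 = 566.81 m.
Depth below ground = 621.1 − 566.81 = 54.3 m.

54.3 m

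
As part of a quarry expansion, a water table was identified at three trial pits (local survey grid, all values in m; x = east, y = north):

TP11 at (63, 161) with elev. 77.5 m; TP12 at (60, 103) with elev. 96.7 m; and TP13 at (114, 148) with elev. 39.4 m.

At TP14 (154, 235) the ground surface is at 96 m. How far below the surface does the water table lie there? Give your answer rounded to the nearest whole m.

Two edge vectors: TP11→TP12 = (-3, -58, 19.2), TP11→TP13 = (51, -13, -38.1).
Normal n = (TP11→TP12) × (TP11→TP13) = (2459.4, 864.9, 2997).
So ∂z/∂x = −n_x/n_z = −0.82062 and ∂z/∂y = −n_y/n_z = −0.28859.
Intercept c from TP11: 77.5 + 51.70 + 46.46 = 175.66.
At (154, 235): z_contact = −126.4 − 67.8 + 175.66 = -18.5 m.
Depth below ground = 96 − (-18.5) = 115 m.

115 m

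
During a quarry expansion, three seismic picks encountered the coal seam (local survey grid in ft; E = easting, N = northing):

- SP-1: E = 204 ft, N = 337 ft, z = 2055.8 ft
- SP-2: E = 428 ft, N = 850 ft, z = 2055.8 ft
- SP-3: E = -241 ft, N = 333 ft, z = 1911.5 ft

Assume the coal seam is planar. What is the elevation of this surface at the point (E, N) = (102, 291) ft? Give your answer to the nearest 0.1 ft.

2029.1 ft

Let the plane be z = a·E + b·N + c.
SP-2−SP-1: 224a + 513b = 0;  SP-3−SP-1: −445a − 4b = −144.3.
Solving gives a = 0.32555, b = −0.14215.
Then c = 2055.8 − a·204 − b·337 = 2037.29.
At (102, 291): z = 33.2 − 41.4 + 2037.29 = 2029.1 ft.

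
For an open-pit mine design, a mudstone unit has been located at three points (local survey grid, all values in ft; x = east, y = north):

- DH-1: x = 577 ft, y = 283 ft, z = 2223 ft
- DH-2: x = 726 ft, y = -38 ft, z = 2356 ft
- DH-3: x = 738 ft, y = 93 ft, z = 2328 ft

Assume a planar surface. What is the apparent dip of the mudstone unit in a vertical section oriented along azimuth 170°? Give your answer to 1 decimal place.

Two edge vectors: DH-1→DH-2 = (149, -321, 133), DH-1→DH-3 = (161, -190, 105).
Normal n = (DH-1→DH-2) × (DH-1→DH-3) = (-8435, 5768, 23371).
So ∂z/∂x = −n_x/n_z = 0.36092 and ∂z/∂y = −n_y/n_z = −0.24680.
Unit vector along 170° is (sin 170°, cos 170°) = (0.1736, -0.9848).
Slope in that direction = a·(0.1736) + b·(-0.9848) = 0.30572.
Apparent dip = arctan|0.30572| = 17.0° (true dip is 23.6°, so apparent ≤ true as expected).

17.0°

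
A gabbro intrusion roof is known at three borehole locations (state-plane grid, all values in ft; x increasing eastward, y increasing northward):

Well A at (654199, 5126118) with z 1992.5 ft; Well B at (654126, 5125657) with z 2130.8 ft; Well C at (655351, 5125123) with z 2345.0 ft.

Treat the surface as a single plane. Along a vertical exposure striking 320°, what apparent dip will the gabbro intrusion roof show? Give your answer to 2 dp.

14.65°

Let the plane be z = a·x + b·y + c.
Well B−Well A: −73a − 461b = 138.3;  Well C−Well A: 1152a − 995b = 352.5.
Solving gives a = 0.04124, b = −0.30653.
Unit vector along 320° is (sin 320°, cos 320°) = (-0.6428, 0.7660).
Slope in that direction = a·(-0.6428) + b·(0.7660) = −0.26132.
Apparent dip = arctan|0.26132| = 14.65° (true dip is 17.2°, so apparent ≤ true as expected).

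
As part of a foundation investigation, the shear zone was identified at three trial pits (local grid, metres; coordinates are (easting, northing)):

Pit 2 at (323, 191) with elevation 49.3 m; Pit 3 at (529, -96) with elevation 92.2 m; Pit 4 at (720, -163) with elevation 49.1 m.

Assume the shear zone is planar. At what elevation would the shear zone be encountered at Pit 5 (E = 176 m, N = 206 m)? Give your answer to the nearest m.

98 m

Let the plane be z = a·E + b·N + c.
Pit 3−Pit 2: 206a − 287b = 42.9;  Pit 4−Pit 2: 397a − 354b = −0.2.
Solving gives a = −0.37167, b = −0.41625.
Then c = 49.3 − a·323 − b·191 = 248.85.
At (176, 206): z = −65.4 − 85.7 + 248.85 = 97.7 m.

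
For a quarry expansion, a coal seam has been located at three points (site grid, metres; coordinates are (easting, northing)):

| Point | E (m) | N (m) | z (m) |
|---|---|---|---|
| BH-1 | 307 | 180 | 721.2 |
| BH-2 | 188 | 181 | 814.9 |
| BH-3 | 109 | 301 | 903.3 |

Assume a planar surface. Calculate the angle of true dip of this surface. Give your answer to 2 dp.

Two edge vectors: BH-1→BH-2 = (-119, 1, 93.7), BH-1→BH-3 = (-198, 121, 182.1).
Normal n = (BH-1→BH-2) × (BH-1→BH-3) = (-11155.6, 3117.3, -14201).
So ∂z/∂E = −n_x/n_z = −0.78555 and ∂z/∂N = −n_y/n_z = 0.21951.
Gradient magnitude |∇z| = √(a² + b²) = √(0.61709 + 0.04819) = 0.81564.
True dip = arctan(0.81564) = 39.20°, dipping toward ESE (azimuth ≈ 106°).

39.20°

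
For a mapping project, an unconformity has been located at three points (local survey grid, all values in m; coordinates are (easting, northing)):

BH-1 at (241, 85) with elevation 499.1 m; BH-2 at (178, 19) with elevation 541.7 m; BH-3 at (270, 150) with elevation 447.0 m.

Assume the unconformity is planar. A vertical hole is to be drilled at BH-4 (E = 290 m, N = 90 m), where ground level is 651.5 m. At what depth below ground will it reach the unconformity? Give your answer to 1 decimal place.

142.0 m

Two edge vectors: BH-1→BH-2 = (-63, -66, 42.6), BH-1→BH-3 = (29, 65, -52.1).
Normal n = (BH-1→BH-2) × (BH-1→BH-3) = (669.6, -2046.9, -2181).
So ∂z/∂E = −n_x/n_z = 0.30702 and ∂z/∂N = −n_y/n_z = −0.93851.
Intercept c from BH-1: 499.1 − 73.99 + 79.77 = 504.88.
At (290, 90): z_contact = 89.03 − 84.47 + 504.88 = 509.45 m.
Depth below ground = 651.5 − 509.45 = 142.0 m.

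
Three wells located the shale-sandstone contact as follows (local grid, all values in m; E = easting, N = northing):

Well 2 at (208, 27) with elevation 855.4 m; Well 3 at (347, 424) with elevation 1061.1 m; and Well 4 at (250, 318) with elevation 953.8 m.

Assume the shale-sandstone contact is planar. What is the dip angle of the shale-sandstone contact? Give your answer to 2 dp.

Let the plane be z = a·E + b·N + c.
Well 3−Well 2: 139a + 397b = 205.7;  Well 4−Well 2: 42a + 291b = 98.4.
Solving gives a = 0.87461, b = 0.21191.
Gradient magnitude |∇z| = √(a² + b²) = √(0.76495 + 0.04491) = 0.89992.
True dip = arctan(0.89992) = 41.98°, dipping toward WSW (azimuth ≈ 256°).

41.98°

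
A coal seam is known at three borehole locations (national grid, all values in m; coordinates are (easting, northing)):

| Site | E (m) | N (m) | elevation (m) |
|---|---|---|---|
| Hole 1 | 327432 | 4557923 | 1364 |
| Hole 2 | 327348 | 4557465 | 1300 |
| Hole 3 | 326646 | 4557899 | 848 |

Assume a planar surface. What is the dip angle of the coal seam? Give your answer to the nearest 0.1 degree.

Let the plane be z = a·E + b·N + c.
Hole 2−Hole 1: −84a − 458b = −64;  Hole 3−Hole 1: −786a − 24b = −516.
Solving gives a = 0.65589, b = 0.01944.
Gradient magnitude |∇z| = √(a² + b²) = √(0.43020 + 0.00038) = 0.65618.
True dip = arctan(0.65618) = 33.3°, dipping toward W (azimuth ≈ 268°).

33.3°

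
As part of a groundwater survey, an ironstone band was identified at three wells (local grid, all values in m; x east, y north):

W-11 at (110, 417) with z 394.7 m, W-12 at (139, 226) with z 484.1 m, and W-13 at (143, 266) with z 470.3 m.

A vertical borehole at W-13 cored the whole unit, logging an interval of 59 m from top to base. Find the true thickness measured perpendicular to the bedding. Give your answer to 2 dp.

Let the plane be z = a·x + b·y + c.
W-12−W-11: 29a − 191b = 89.4;  W-13−W-11: 33a − 151b = 75.6.
Solving gives a = 0.48867, b = −0.39387.
|∇z| = √(a²+b²) = 0.62764, so dip δ = arctan(0.62764) = 32.11°.
True thickness = vertical thickness × cos δ = 59 × cos 32.11° = 49.97 m.

49.97 m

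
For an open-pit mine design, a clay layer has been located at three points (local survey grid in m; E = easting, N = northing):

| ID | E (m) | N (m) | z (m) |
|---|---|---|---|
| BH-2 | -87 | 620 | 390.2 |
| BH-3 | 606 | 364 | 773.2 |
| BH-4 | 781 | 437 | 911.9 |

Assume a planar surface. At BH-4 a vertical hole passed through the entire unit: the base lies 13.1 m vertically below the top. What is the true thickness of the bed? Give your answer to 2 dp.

10.57 m

Let the plane be z = a·E + b·N + c.
BH-3−BH-2: 693a − 256b = 383;  BH-4−BH-2: 868a − 183b = 521.7.
Solving gives a = 0.66534, b = 0.30500.
|∇z| = √(a²+b²) = 0.73192, so dip δ = arctan(0.73192) = 36.20°.
True thickness = vertical thickness × cos δ = 13.1 × cos 36.20° = 10.57 m.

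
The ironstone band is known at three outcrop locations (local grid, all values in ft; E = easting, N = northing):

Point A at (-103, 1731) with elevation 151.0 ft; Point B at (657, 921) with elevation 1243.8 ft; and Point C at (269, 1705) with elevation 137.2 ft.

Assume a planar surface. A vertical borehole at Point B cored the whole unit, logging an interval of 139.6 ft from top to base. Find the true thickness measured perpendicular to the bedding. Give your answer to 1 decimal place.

Let the plane be z = a·E + b·N + c.
Point B−Point A: 760a − 810b = 1092.8;  Point C−Point A: 372a − 26b = −13.8.
Solving gives a = −0.14061, b = −1.48107.
|∇z| = √(a²+b²) = 1.48773, so dip δ = arctan(1.48773) = 56.09°.
True thickness = vertical thickness × cos δ = 139.6 × cos 56.09° = 77.9 ft.

77.9 ft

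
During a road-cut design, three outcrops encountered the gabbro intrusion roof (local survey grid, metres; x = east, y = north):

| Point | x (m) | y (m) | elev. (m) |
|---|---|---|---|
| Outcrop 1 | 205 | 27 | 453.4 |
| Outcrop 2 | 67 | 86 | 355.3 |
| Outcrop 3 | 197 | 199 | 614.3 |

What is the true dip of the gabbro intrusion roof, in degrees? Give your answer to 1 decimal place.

56.4°

Let the plane be z = a·x + b·y + c.
Outcrop 2−Outcrop 1: −138a + 59b = −98.1;  Outcrop 3−Outcrop 1: −8a + 172b = 160.9.
Solving gives a = 1.13335, b = 0.98818.
Gradient magnitude |∇z| = √(a² + b²) = √(1.28449 + 0.97650) = 1.50366.
True dip = arctan(1.50366) = 56.4°, dipping toward SW (azimuth ≈ 229°).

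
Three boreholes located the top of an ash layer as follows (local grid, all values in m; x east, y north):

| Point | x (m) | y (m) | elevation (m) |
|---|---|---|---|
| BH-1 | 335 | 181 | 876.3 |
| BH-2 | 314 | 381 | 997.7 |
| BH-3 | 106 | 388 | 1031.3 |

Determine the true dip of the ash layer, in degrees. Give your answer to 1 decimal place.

Two edge vectors: BH-1→BH-2 = (-21, 200, 121.4), BH-1→BH-3 = (-229, 207, 155).
Normal n = (BH-1→BH-2) × (BH-1→BH-3) = (5870.2, -24545.6, 41453).
So ∂z/∂x = −n_x/n_z = −0.14161 and ∂z/∂y = −n_y/n_z = 0.59213.
Gradient magnitude |∇z| = √(a² + b²) = √(0.02005 + 0.35062) = 0.60883.
True dip = arctan(0.60883) = 31.3°, dipping toward SSE (azimuth ≈ 167°).

31.3°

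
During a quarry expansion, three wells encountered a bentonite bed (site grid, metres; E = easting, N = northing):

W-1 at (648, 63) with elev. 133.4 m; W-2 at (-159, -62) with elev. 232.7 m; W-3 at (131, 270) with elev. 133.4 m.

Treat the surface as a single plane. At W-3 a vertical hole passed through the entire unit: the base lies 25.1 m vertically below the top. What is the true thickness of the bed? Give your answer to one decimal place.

Let the plane be z = a·E + b·N + c.
W-2−W-1: −807a − 125b = 99.3;  W-3−W-1: −517a + 207b = 0.
Solving gives a = −0.08872, b = −0.22160.
|∇z| = √(a²+b²) = 0.23870, so dip δ = arctan(0.23870) = 13.43°.
True thickness = vertical thickness × cos δ = 25.1 × cos 13.43° = 24.4 m.

24.4 m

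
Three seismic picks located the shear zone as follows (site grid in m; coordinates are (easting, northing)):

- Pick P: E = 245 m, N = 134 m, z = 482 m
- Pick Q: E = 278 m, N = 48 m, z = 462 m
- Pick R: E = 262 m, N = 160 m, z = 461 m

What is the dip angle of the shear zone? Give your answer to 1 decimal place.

45.4°

Two edge vectors: Pick P→Pick Q = (33, -86, -20), Pick P→Pick R = (17, 26, -21).
Normal n = (Pick P→Pick Q) × (Pick P→Pick R) = (2326, 353, 2320).
So ∂z/∂E = −n_x/n_z = −1.00259 and ∂z/∂N = −n_y/n_z = −0.15216.
Gradient magnitude |∇z| = √(a² + b²) = √(1.00518 + 0.02315) = 1.01407.
True dip = arctan(1.01407) = 45.4°, dipping toward E (azimuth ≈ 081°).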